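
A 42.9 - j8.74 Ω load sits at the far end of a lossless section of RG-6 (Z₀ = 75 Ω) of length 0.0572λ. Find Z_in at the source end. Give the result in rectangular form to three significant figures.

Z_in ≈ 43.1 + j9.75 Ω

βl = 2π × 0.0572 = 20.6°
tan(βl) = tan(20.6°) = 0.376
Z_in = Z_0·(Z_L + jZ_0·tanβl)/(Z_0 + jZ_L·tanβl)
     = 75·(42.9 + j19.4)/(78.3 + j16.1)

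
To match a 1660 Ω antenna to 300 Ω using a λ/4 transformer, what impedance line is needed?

Z_qwt = √(Z_0·R_L) = √(300 × 1660) = √498000

Z_qwt ≈ 706 Ω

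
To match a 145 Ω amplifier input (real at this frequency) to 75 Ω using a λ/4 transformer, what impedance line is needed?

Z_qwt = √(Z_0·R_L) = √(75 × 145) = √10880

Z_qwt ≈ 104 Ω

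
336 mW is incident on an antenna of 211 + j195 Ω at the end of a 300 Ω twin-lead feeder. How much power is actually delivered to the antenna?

P_delivered ≈ 284 mW

|Γ| = |(-89 + j195)/(511 + j195)| = 0.392
|Γ|² = 0.154
P_refl = |Γ|²·P_inc = 51.6 mW, P_del = (1 − |Γ|²)·P_inc = 284 mW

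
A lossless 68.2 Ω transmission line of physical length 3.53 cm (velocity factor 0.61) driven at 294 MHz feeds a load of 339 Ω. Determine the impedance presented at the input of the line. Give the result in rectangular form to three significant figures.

Z_in ≈ 87.3 − j136 Ω

λ = v/f = 0.61·c / 294 MHz = 0.622 m
βl = 2π·l/λ = 2π × 0.0567 = 20.4°
tan(βl) = tan(20.4°) = 0.372
Z_in = Z_0·(Z_L + jZ_0·tanβl)/(Z_0 + jZ_L·tanβl)
     = 68.2·(339 + j25.4)/(68.2 + j126)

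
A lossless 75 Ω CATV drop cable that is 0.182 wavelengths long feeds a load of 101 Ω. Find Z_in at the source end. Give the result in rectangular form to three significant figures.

βl = 2π × 0.182 = 65.5°
tan(βl) = tan(65.5°) = 2.2
Z_in = Z_0·(Z_L + jZ_0·tanβl)/(Z_0 + jZ_L·tanβl)
     = 75·(101 + j165)/(75 + j222)

Z_in ≈ 60.3 − j13.7 Ω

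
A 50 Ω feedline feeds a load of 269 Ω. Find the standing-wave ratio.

VSWR ≈ 5.38

For a purely resistive load, VSWR = R_L/Z_0 or Z_0/R_L (whichever > 1) = 269/50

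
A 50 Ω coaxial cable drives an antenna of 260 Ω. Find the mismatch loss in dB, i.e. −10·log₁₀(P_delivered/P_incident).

Γ = (260 − 50)/(260 + 50) = 0.677
|Γ|² = 0.459, so P_del/P_inc = 1 − |Γ|² = 0.541
ML = −10·log₁₀(1 − |Γ|²)

mismatch loss ≈ 2.67 dB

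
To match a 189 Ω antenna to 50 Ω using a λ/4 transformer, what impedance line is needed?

Z_qwt ≈ 97.2 Ω

Z_qwt = √(Z_0·R_L) = √(50 × 189) = √9450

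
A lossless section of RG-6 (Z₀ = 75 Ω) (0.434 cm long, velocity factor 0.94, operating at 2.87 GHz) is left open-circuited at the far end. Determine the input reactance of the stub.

X_in ≈ -263 Ω (capacitive)

λ = v/f = 0.94·c / 2.87 GHz = 0.0983 m
βl = 2π·l/λ = 2π × 0.0442 = 15.9°
tan(βl) = 0.285
For an open-circuited stub, Z_in = −jZ_0·cot(βl) = −jZ_0/tan(βl)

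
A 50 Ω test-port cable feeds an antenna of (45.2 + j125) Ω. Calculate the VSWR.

Γ = (Z_L − Z_0)/(Z_L + Z_0) = (-4.8 + j125)/(95.2 + j125)
|Γ| = 125/157 = 0.796
VSWR = (1 + |Γ|)/(1 − |Γ|) = 1.8/0.204

VSWR ≈ 8.81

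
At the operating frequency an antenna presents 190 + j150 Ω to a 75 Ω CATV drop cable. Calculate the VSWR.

VSWR ≈ 4.27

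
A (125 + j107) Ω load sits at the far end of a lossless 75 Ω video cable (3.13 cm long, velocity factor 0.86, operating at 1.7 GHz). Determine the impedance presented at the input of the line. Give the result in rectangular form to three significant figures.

Z_in ≈ 33 − j43.8 Ω

λ = v/f = 0.86·c / 1.7 GHz = 0.152 m
βl = 2π·l/λ = 2π × 0.206 = 74.2°
tan(βl) = tan(74.2°) = 3.54
Z_in = Z_0·(Z_L + jZ_0·tanβl)/(Z_0 + jZ_L·tanβl)
     = 75·(125 + j373)/(-304 + j443)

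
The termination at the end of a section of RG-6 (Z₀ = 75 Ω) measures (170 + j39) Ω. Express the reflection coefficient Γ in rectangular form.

Γ ≈ 0.403 + j0.0951

Γ = (Z_L − Z_0)/(Z_L + Z_0) = (95 + j39)/(245 + j39)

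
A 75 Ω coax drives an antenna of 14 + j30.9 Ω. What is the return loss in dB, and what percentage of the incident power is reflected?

Γ = (-61 + j30.9)/(89 + j30.9), |Γ| = 0.726
RL = −20·log₁₀(0.726) = 2.78 dB
P_refl/P_inc = |Γ|² = 0.527

RL ≈ 2.78 dB; 52.7% of incident power reflected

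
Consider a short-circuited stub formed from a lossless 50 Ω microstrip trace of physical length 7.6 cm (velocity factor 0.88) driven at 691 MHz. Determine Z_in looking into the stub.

λ = v/f = 0.88·c / 691 MHz = 0.382 m
βl = 2π·l/λ = 2π × 0.199 = 71.6°
tan(βl) = 3.01
For a short-circuited stub, Z_in = jZ_0·tan(βl)

Z_in ≈ +j150 Ω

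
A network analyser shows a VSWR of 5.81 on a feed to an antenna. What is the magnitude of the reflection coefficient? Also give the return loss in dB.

|Γ| ≈ 0.706; return loss ≈ 3.02 dB

|Γ| = (S − 1)/(S + 1) = (5.81 − 1)/(5.81 + 1) = 4.81/6.81
RL = −20·log₁₀|Γ| = −20·log₁₀(0.706)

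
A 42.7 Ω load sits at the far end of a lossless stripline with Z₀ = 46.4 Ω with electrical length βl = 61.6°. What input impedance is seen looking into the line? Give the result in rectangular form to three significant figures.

Z_in ≈ 48.4 + j3.37 Ω

tan(βl) = tan(61.6°) = 1.85
Z_in = Z_0·(Z_L + jZ_0·tanβl)/(Z_0 + jZ_L·tanβl)
     = 46.4·(42.7 + j85.8)/(46.4 + j79)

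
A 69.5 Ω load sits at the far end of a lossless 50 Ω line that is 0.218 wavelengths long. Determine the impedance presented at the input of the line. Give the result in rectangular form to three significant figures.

Z_in ≈ 36.7 − j4.81 Ω

βl = 2π × 0.218 = 78.5°
tan(βl) = tan(78.5°) = 4.91
Z_in = Z_0·(Z_L + jZ_0·tanβl)/(Z_0 + jZ_L·tanβl)
     = 50·(69.5 + j245)/(50 + j341)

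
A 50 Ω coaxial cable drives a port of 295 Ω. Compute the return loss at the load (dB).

RL ≈ 2.97 dB

Γ = (295 − 50)/(295 + 50) = 0.71
RL = −20·log₁₀|Γ| = −20·log₁₀(0.71)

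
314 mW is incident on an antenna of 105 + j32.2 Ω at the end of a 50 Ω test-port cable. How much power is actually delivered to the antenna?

P_delivered ≈ 263 mW

|Γ| = |(55 + j32.2)/(155 + j32.2)| = 0.403
|Γ|² = 0.162
P_refl = |Γ|²·P_inc = 50.9 mW, P_del = (1 − |Γ|²)·P_inc = 263 mW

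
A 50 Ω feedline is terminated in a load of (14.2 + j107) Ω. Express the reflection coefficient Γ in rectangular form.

Γ ≈ 0.588 + j0.687

Γ = (Z_L − Z_0)/(Z_L + Z_0) = (-35.8 + j107)/(64.2 + j107)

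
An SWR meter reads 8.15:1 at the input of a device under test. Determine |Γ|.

|Γ| ≈ 0.781

|Γ| = (S − 1)/(S + 1) = (8.15 − 1)/(8.15 + 1) = 7.15/9.15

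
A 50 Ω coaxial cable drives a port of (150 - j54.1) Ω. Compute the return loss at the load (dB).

RL ≈ 5.21 dB

Γ = (100 − j54.1)/(200 − j54.1), |Γ| = 0.549
RL = −20·log₁₀|Γ| = −20·log₁₀(0.549)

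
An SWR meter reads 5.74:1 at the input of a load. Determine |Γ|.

|Γ| ≈ 0.703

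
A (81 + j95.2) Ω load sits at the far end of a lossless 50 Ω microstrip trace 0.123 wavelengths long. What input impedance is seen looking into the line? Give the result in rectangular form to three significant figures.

Z_in ≈ 48.9 − j77.8 Ω

βl = 2π × 0.123 = 44.3°
tan(βl) = tan(44.3°) = 0.975
Z_in = Z_0·(Z_L + jZ_0·tanβl)/(Z_0 + jZ_L·tanβl)
     = 50·(81 + j144)/(-42.8 + j79)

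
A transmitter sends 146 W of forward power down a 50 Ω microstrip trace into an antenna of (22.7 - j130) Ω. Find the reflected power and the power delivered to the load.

|Γ| = |(-27.3 − j130)/(72.7 − j130)| = 0.892
|Γ|² = 0.795
P_refl = |Γ|²·P_inc = 116 W, P_del = (1 − |Γ|²)·P_inc = 29.9 W

P_reflected ≈ 116 W; P_delivered ≈ 29.9 W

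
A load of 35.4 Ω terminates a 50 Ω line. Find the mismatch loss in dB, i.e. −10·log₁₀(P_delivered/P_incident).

Γ = (35.4 − 50)/(35.4 + 50) = -0.171
|Γ|² = 0.0292, so P_del/P_inc = 1 − |Γ|² = 0.971
ML = −10·log₁₀(1 − |Γ|²)

mismatch loss ≈ 0.129 dB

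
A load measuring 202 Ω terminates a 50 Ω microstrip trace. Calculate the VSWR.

VSWR ≈ 4.04

For a purely resistive load, VSWR = R_L/Z_0 or Z_0/R_L (whichever > 1) = 202/50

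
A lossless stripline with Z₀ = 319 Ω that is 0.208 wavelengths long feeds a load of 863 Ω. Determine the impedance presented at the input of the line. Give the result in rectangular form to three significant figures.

βl = 2π × 0.208 = 74.9°
tan(βl) = tan(74.9°) = 3.7
Z_in = Z_0·(Z_L + jZ_0·tanβl)/(Z_0 + jZ_L·tanβl)
     = 319·(863 + j1180)/(319 + j3190)

Z_in ≈ 125 − j73.7 Ω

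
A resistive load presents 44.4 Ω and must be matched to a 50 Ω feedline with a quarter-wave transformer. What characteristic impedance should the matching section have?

Z_qwt ≈ 47.1 Ω

Z_qwt = √(Z_0·R_L) = √(50 × 44.4) = √2220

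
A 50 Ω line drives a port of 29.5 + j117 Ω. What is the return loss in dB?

RL ≈ 1.52 dB

Γ = (-20.5 + j117)/(79.5 + j117), |Γ| = 0.84
RL = −20·log₁₀|Γ| = −20·log₁₀(0.84)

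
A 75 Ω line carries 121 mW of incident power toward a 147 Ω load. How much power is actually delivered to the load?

Γ = (147 − 75)/(147 + 75) = 0.324
|Γ|² = 0.105
P_refl = |Γ|²·P_inc = 12.7 mW, P_del = (1 − |Γ|²)·P_inc = 108 mW

P_delivered ≈ 108 mW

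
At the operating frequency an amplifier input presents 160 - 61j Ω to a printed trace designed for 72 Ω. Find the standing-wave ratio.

Γ = (Z_L − Z_0)/(Z_L + Z_0) = (88 − j61)/(232 − j61)
|Γ| = 107/240 = 0.446
VSWR = (1 + |Γ|)/(1 − |Γ|) = 1.45/0.554

VSWR ≈ 2.61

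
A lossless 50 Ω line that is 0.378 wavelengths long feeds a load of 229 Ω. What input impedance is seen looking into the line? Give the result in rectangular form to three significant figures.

Z_in ≈ 21.6 + j47 Ω

βl = 2π × 0.378 = 136°
tan(βl) = tan(136°) = -0.963
Z_in = Z_0·(Z_L + jZ_0·tanβl)/(Z_0 + jZ_L·tanβl)
     = 50·(229 − j48.1)/(50 − j221)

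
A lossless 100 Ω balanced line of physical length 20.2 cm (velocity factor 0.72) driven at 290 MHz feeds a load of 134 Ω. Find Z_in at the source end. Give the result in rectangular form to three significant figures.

λ = v/f = 0.72·c / 290 MHz = 0.745 m
βl = 2π·l/λ = 2π × 0.271 = 97.6°
tan(βl) = tan(97.6°) = -7.46
Z_in = Z_0·(Z_L + jZ_0·tanβl)/(Z_0 + jZ_L·tanβl)
     = 100·(134 − j746)/(100 − j1000)

Z_in ≈ 75.2 + j5.88 Ω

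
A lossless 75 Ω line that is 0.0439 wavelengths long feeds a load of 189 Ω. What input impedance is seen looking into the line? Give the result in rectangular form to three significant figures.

βl = 2π × 0.0439 = 15.8°
tan(βl) = tan(15.8°) = 0.283
Z_in = Z_0·(Z_L + jZ_0·tanβl)/(Z_0 + jZ_L·tanβl)
     = 75·(189 + j21.2)/(75 + j53.5)

Z_in ≈ 135 − j75.3 Ω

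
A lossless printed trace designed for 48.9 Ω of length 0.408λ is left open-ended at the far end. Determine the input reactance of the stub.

βl = 2π × 0.408 = 147°
tan(βl) = -0.652
For an open-ended stub, Z_in = −jZ_0·cot(βl) = −jZ_0/tan(βl)

X_in ≈ 75 Ω (inductive)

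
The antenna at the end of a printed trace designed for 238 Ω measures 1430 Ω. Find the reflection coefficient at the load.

Γ = (Z_L − Z_0)/(Z_L + Z_0) = (1430 − 238)/(1430 + 238) = 1192/1668

Γ = 0.715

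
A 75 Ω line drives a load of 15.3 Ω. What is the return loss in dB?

RL ≈ 3.59 dB

Γ = (15.3 − 75)/(15.3 + 75) = -0.661
RL = −20·log₁₀|Γ| = −20·log₁₀(0.661)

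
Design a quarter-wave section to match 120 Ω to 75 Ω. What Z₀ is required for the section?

Z_qwt ≈ 94.9 Ω

Z_qwt = √(Z_0·R_L) = √(75 × 120) = √9000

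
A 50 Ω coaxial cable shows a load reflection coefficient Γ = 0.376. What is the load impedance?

Z_L = Z_0·(1 + Γ)/(1 − Γ) = 50·(1.38)/(0.624)

Z_L ≈ 110 Ω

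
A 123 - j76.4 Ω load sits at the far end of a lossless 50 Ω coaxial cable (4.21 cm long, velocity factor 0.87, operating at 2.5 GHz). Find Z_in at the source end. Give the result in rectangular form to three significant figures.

λ = v/f = 0.87·c / 2.5 GHz = 0.104 m
βl = 2π·l/λ = 2π × 0.403 = 145°
tan(βl) = tan(145°) = -0.696
Z_in = Z_0·(Z_L + jZ_0·tanβl)/(Z_0 + jZ_L·tanβl)
     = 50·(123 − j111)/(-3.15 − j85.6)

Z_in ≈ 62.2 + j74.2 Ω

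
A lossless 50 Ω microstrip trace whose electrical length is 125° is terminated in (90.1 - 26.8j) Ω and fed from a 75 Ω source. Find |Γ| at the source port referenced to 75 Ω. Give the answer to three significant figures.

tan(βl) = -1.43
Z_in = Z_0·(Z_L + jZ_0·tanβl)/(Z_0 + jZ_L·tanβl) = 41 + j31.3 Ω
Γ_s = (Z_in − Z_s)/(Z_in + Z_s) = (-34 + j31.3)/(116 + j31.3), |Γ_s| = 0.384

|Γ| ≈ 0.384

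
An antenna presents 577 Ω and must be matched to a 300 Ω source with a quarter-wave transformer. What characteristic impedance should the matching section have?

Z_qwt = √(Z_0·R_L) = √(300 × 577) = √173100

Z_qwt ≈ 416 Ω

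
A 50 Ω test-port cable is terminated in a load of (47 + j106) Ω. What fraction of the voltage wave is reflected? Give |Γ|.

Γ = (Z_L − Z_0)/(Z_L + Z_0) = (-3 + j106)/(97 + j106)
|Γ| = 106/144

|Γ| ≈ 0.738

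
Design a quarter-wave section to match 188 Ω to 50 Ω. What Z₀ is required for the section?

Z_qwt = √(Z_0·R_L) = √(50 × 188) = √9400

Z_qwt ≈ 97 Ω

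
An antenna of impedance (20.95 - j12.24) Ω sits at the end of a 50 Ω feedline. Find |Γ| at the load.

|Γ| ≈ 0.438

Γ = (Z_L − Z_0)/(Z_L + Z_0) = (-29.05 − j12.24)/(70.95 − j12.24)
|Γ| = 31.5/72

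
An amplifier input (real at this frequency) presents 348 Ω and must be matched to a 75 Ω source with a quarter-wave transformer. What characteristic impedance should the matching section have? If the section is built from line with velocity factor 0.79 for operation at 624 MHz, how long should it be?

Z_qwt = √(Z_0·R_L) = √(75 × 348) = √26100
λ = 0.79·c/f = 0.38 m, so l = λ/4 = 0.095 m

Z_qwt ≈ 162 Ω; length ≈ 9.5 cm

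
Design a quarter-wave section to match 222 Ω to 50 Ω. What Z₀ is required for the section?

Z_qwt ≈ 105 Ω

Z_qwt = √(Z_0·R_L) = √(50 × 222) = √11100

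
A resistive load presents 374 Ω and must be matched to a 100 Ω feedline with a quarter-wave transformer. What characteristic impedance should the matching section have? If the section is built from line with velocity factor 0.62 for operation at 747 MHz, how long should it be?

Z_qwt ≈ 193 Ω; length ≈ 6.22 cm

Z_qwt = √(Z_0·R_L) = √(100 × 374) = √37400
λ = 0.62·c/f = 0.249 m, so l = λ/4 = 0.0622 m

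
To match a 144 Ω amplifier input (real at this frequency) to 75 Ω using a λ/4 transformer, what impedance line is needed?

Z_qwt ≈ 104 Ω

Z_qwt = √(Z_0·R_L) = √(75 × 144) = √10800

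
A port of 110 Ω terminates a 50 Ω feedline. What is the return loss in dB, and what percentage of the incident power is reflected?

RL ≈ 8.52 dB; 14.1% of incident power reflected

Γ = (110 − 50)/(110 + 50) = 0.375
RL = −20·log₁₀(0.375) = 8.52 dB
P_refl/P_inc = |Γ|² = 0.141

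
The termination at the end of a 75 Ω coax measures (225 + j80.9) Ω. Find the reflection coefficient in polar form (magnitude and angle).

Γ = (Z_L − Z_0)/(Z_L + Z_0) = (150 + j80.9)/(300 + j80.9)
|Γ| = 170/311 = 0.548

Γ ≈ 0.548 ∠ 13.2°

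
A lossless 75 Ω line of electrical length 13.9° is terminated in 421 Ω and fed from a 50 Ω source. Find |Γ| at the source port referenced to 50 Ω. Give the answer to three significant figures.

tan(βl) = 0.247
Z_in = Z_0·(Z_L + jZ_0·tanβl)/(Z_0 + jZ_L·tanβl) = 152 − j193 Ω
Γ_s = (Z_in − Z_s)/(Z_in + Z_s) = (102 − j193)/(202 − j193), |Γ_s| = 0.782

|Γ| ≈ 0.782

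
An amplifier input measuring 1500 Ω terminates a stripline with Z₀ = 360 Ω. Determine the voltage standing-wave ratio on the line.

VSWR ≈ 4.17

For a purely resistive load, VSWR = R_L/Z_0 or Z_0/R_L (whichever > 1) = 1500/360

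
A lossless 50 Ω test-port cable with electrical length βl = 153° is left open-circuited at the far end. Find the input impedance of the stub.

Z_in ≈ +j98.1 Ω

tan(βl) = -0.51
For an open-circuited stub, Z_in = −jZ_0·cot(βl) = −jZ_0/tan(βl)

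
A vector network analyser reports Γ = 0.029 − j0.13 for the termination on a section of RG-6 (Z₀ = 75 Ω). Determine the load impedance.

Z_L ≈ 76.8 − j20.3 Ω

Z_L = Z_0·(1 + Γ)/(1 − Γ) = 75·(1.03 − j0.13)/(0.971 + j0.13)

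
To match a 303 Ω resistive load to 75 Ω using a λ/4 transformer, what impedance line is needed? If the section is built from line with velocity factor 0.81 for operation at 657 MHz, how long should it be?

Z_qwt ≈ 151 Ω; length ≈ 9.25 cm

Z_qwt = √(Z_0·R_L) = √(75 × 303) = √22720
λ = 0.81·c/f = 0.37 m, so l = λ/4 = 0.0925 m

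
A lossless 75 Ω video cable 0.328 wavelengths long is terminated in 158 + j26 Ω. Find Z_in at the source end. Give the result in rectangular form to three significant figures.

βl = 2π × 0.328 = 118°
tan(βl) = tan(118°) = -1.87
Z_in = Z_0·(Z_L + jZ_0·tanβl)/(Z_0 + jZ_L·tanβl)
     = 75·(158 − j115)/(124 − j296)

Z_in ≈ 38.9 + j23.7 Ω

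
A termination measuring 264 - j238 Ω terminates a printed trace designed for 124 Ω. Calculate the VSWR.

VSWR ≈ 4.08

Γ = (Z_L − Z_0)/(Z_L + Z_0) = (140 − j238)/(388 − j238)
|Γ| = 276/455 = 0.607
VSWR = (1 + |Γ|)/(1 − |Γ|) = 1.61/0.393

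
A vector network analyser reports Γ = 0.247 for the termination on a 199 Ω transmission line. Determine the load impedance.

Z_L = Z_0·(1 + Γ)/(1 − Γ) = 199·(1.25)/(0.753)

Z_L ≈ 330 Ω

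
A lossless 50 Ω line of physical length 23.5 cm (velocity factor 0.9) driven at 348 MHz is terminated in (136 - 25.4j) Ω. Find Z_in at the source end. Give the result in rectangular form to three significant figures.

λ = v/f = 0.9·c / 348 MHz = 0.776 m
βl = 2π·l/λ = 2π × 0.303 = 109°
tan(βl) = tan(109°) = -2.9
Z_in = Z_0·(Z_L + jZ_0·tanβl)/(Z_0 + jZ_L·tanβl)
     = 50·(136 − j170)/(-23.6 − j394)

Z_in ≈ 20.5 + j18.5 Ω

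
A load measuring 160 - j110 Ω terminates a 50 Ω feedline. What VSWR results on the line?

VSWR ≈ 4.82

Γ = (Z_L − Z_0)/(Z_L + Z_0) = (110 − j110)/(210 − j110)
|Γ| = 156/237 = 0.656
VSWR = (1 + |Γ|)/(1 − |Γ|) = 1.66/0.344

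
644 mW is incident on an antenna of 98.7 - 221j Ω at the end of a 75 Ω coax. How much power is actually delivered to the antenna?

|Γ| = |(23.7 − j221)/(173.7 − j221)| = 0.791
|Γ|² = 0.625
P_refl = |Γ|²·P_inc = 403 mW, P_del = (1 − |Γ|²)·P_inc = 241 mW

P_delivered ≈ 241 mW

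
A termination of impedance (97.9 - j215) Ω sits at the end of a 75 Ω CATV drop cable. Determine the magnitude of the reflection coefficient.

|Γ| ≈ 0.784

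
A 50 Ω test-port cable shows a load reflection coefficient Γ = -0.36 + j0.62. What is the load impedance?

Z_L ≈ 10.9 + j27.8 Ω

Z_L = Z_0·(1 + Γ)/(1 − Γ) = 50·(0.64 + j0.62)/(1.36 − j0.62)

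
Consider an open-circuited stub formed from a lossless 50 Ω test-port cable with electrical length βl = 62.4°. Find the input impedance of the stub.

Z_in ≈ −j26.1 Ω

tan(βl) = 1.91
For an open-circuited stub, Z_in = −jZ_0·cot(βl) = −jZ_0/tan(βl)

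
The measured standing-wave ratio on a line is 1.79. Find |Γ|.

|Γ| ≈ 0.283

|Γ| = (S − 1)/(S + 1) = (1.79 − 1)/(1.79 + 1) = 0.79/2.79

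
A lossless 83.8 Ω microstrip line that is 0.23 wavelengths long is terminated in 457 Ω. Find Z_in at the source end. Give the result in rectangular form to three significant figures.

Z_in ≈ 15.6 − j10.2 Ω

βl = 2π × 0.23 = 82.8°
tan(βl) = tan(82.8°) = 7.92
Z_in = Z_0·(Z_L + jZ_0·tanβl)/(Z_0 + jZ_L·tanβl)
     = 83.8·(457 + j663)/(83.8 + j3620)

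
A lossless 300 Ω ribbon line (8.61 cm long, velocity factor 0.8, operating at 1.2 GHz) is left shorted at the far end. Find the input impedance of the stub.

Z_in ≈ −j140 Ω

λ = v/f = 0.8·c / 1.2 GHz = 0.2 m
βl = 2π·l/λ = 2π × 0.43 = 155°
tan(βl) = -0.467
For a shorted stub, Z_in = jZ_0·tan(βl)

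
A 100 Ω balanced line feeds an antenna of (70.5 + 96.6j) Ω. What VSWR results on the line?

Γ = (Z_L − Z_0)/(Z_L + Z_0) = (-29.5 + j96.6)/(170.5 + j96.6)
|Γ| = 101/196 = 0.515
VSWR = (1 + |Γ|)/(1 − |Γ|) = 1.52/0.485

VSWR ≈ 3.13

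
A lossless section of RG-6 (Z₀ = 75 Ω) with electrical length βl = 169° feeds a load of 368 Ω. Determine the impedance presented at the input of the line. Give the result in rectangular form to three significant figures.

tan(βl) = tan(169°) = -0.194
Z_in = Z_0·(Z_L + jZ_0·tanβl)/(Z_0 + jZ_L·tanβl)
     = 75·(368 − j14.6)/(75 − j71.5)

Z_in ≈ 200 + j176 Ω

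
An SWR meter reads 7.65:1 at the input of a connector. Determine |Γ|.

|Γ| = (S − 1)/(S + 1) = (7.65 − 1)/(7.65 + 1) = 6.65/8.65

|Γ| ≈ 0.769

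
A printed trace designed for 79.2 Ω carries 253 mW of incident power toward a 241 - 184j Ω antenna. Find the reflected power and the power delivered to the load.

|Γ| = |(161.8 − j184)/(320.2 − j184)| = 0.663
|Γ|² = 0.44
P_refl = |Γ|²·P_inc = 111 mW, P_del = (1 − |Γ|²)·P_inc = 142 mW

P_reflected ≈ 111 mW; P_delivered ≈ 142 mW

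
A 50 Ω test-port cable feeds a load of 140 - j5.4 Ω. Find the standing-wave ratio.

VSWR ≈ 2.8

Γ = (Z_L − Z_0)/(Z_L + Z_0) = (90 − j5.4)/(190 − j5.4)
|Γ| = 90.2/190 = 0.474
VSWR = (1 + |Γ|)/(1 − |Γ|) = 1.47/0.526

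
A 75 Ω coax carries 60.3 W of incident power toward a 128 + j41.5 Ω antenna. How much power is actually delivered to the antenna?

P_delivered ≈ 53.9 W

|Γ| = |(53 + j41.5)/(203 + j41.5)| = 0.325
|Γ|² = 0.106
P_refl = |Γ|²·P_inc = 6.36 W, P_del = (1 − |Γ|²)·P_inc = 53.9 W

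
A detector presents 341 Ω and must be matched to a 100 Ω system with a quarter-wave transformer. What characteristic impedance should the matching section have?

Z_qwt = √(Z_0·R_L) = √(100 × 341) = √34100

Z_qwt ≈ 185 Ω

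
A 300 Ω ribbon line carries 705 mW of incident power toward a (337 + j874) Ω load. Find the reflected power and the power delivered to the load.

|Γ| = |(37 + j874)/(637 + j874)| = 0.809
|Γ|² = 0.654
P_refl = |Γ|²·P_inc = 461 mW, P_del = (1 − |Γ|²)·P_inc = 244 mW

P_reflected ≈ 461 mW; P_delivered ≈ 244 mW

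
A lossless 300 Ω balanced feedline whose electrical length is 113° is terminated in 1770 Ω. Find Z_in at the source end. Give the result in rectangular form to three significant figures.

Z_in ≈ 59.7 + j123 Ω

tan(βl) = tan(113°) = -2.36
Z_in = Z_0·(Z_L + jZ_0·tanβl)/(Z_0 + jZ_L·tanβl)
     = 300·(1770 − j707)/(300 − j4170)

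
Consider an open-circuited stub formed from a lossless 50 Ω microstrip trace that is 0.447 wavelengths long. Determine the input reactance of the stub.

X_in ≈ 145 Ω (inductive)

βl = 2π × 0.447 = 161°
tan(βl) = -0.346
For an open-circuited stub, Z_in = −jZ_0·cot(βl) = −jZ_0/tan(βl)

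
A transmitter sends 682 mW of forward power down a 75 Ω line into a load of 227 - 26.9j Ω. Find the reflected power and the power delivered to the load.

|Γ| = |(152 − j26.9)/(302 − j26.9)| = 0.509
|Γ|² = 0.259
P_refl = |Γ|²·P_inc = 177 mW, P_del = (1 − |Γ|²)·P_inc = 505 mW

P_reflected ≈ 177 mW; P_delivered ≈ 505 mW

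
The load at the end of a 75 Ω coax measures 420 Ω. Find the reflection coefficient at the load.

Γ = (Z_L − Z_0)/(Z_L + Z_0) = (420 − 75)/(420 + 75) = 345/495

Γ = 0.697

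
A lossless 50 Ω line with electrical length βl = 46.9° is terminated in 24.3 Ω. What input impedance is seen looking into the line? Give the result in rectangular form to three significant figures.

Z_in ≈ 41 + j32.1 Ω

tan(βl) = tan(46.9°) = 1.07
Z_in = Z_0·(Z_L + jZ_0·tanβl)/(Z_0 + jZ_L·tanβl)
     = 50·(24.3 + j53.4)/(50 + j26)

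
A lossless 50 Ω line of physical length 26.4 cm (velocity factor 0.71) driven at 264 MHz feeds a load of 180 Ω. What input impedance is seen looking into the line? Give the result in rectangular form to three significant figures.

Z_in ≈ 17.4 + j23.8 Ω

λ = v/f = 0.71·c / 264 MHz = 0.807 m
βl = 2π·l/λ = 2π × 0.327 = 118°
tan(βl) = tan(118°) = -1.9
Z_in = Z_0·(Z_L + jZ_0·tanβl)/(Z_0 + jZ_L·tanβl)
     = 50·(180 − j94.8)/(50 − j341)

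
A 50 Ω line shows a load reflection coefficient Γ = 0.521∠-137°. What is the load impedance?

Z_L = Z_0·(1 + Γ)/(1 − Γ) = 50·(0.619 − j0.355)/(1.38 + j0.355)

Z_L ≈ 17.9 − j17.5 Ω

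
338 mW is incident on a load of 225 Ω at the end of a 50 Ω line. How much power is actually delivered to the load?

Γ = (225 − 50)/(225 + 50) = 0.636
|Γ|² = 0.405
P_refl = |Γ|²·P_inc = 137 mW, P_del = (1 − |Γ|²)·P_inc = 201 mW

P_delivered ≈ 201 mW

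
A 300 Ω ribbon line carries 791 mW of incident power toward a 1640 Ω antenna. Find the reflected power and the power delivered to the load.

Γ = (1640 − 300)/(1640 + 300) = 0.691
|Γ|² = 0.477
P_refl = |Γ|²·P_inc = 377 mW, P_del = (1 − |Γ|²)·P_inc = 414 mW

P_reflected ≈ 377 mW; P_delivered ≈ 414 mW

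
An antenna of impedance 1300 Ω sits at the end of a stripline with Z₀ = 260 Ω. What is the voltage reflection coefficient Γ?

Γ = 0.667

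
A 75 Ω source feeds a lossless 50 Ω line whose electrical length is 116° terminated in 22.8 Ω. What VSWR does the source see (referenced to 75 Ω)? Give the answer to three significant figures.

tan(βl) = -2.05
Z_in = Z_0·(Z_L + jZ_0·tanβl)/(Z_0 + jZ_L·tanβl) = 63.3 − j43.3 Ω
Γ_s = (Z_in − Z_s)/(Z_in + Z_s) = (-11.7 − j43.3)/(138 − j43.3), |Γ_s| = 0.31
VSWR = (1 + |Γ_s|)/(1 − |Γ_s|)

VSWR ≈ 1.9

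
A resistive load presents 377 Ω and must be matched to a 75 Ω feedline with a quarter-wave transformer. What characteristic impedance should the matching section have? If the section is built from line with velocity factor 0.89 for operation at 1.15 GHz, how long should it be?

Z_qwt ≈ 168 Ω; length ≈ 5.8 cm

Z_qwt = √(Z_0·R_L) = √(75 × 377) = √28280
λ = 0.89·c/f = 0.232 m, so l = λ/4 = 0.058 m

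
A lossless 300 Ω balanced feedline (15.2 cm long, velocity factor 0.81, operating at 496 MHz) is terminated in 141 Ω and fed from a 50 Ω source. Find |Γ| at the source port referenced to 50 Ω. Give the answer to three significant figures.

|Γ| ≈ 0.839

λ = v/f = 0.81·c / 496 MHz = 0.49 m
βl = 2π·l/λ = 2π × 0.31 = 112°
tan(βl) = -2.51
Z_in = Z_0·(Z_L + jZ_0·tanβl)/(Z_0 + jZ_L·tanβl) = 431 − j245 Ω
Γ_s = (Z_in − Z_s)/(Z_in + Z_s) = (381 − j245)/(481 − j245), |Γ_s| = 0.839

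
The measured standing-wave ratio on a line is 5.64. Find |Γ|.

|Γ| ≈ 0.699

|Γ| = (S − 1)/(S + 1) = (5.64 − 1)/(5.64 + 1) = 4.64/6.64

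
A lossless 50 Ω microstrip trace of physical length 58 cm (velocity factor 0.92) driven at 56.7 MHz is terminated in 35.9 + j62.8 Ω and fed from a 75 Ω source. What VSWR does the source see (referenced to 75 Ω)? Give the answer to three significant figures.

λ = v/f = 0.92·c / 56.7 MHz = 4.87 m
βl = 2π·l/λ = 2π × 0.119 = 42.9°
tan(βl) = 0.929
Z_in = Z_0·(Z_L + jZ_0·tanβl)/(Z_0 + jZ_L·tanβl) = 141 − j89.2 Ω
Γ_s = (Z_in − Z_s)/(Z_in + Z_s) = (66.5 − j89.2)/(216 − j89.2), |Γ_s| = 0.475
VSWR = (1 + |Γ_s|)/(1 − |Γ_s|)

VSWR ≈ 2.81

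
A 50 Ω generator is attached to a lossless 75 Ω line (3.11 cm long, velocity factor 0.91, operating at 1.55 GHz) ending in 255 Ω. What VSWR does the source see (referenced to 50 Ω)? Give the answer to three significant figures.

λ = v/f = 0.91·c / 1.55 GHz = 0.176 m
βl = 2π·l/λ = 2π × 0.177 = 63.6°
tan(βl) = 2.01
Z_in = Z_0·(Z_L + jZ_0·tanβl)/(Z_0 + jZ_L·tanβl) = 26.9 − j33.3 Ω
Γ_s = (Z_in − Z_s)/(Z_in + Z_s) = (-23.1 − j33.3)/(76.9 − j33.3), |Γ_s| = 0.484
VSWR = (1 + |Γ_s|)/(1 − |Γ_s|)

VSWR ≈ 2.87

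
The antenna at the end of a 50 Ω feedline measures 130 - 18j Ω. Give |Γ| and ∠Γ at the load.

Γ ≈ 0.453 ∠ -6.97°

Γ = (Z_L − Z_0)/(Z_L + Z_0) = (80 − j18)/(180 − j18)
|Γ| = 82/181 = 0.453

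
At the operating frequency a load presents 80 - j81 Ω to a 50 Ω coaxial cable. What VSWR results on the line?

VSWR ≈ 3.59

Γ = (Z_L − Z_0)/(Z_L + Z_0) = (30 − j81)/(130 − j81)
|Γ| = 86.4/153 = 0.564
VSWR = (1 + |Γ|)/(1 − |Γ|) = 1.56/0.436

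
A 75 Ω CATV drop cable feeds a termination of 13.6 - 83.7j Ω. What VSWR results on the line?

VSWR ≈ 12.5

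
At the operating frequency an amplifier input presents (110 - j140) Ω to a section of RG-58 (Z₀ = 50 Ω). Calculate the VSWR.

VSWR ≈ 6.05

Γ = (Z_L − Z_0)/(Z_L + Z_0) = (60 − j140)/(160 − j140)
|Γ| = 152/213 = 0.716
VSWR = (1 + |Γ|)/(1 − |Γ|) = 1.72/0.284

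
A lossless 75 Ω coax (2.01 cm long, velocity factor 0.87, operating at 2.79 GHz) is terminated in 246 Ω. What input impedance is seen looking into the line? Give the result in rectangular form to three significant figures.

λ = v/f = 0.87·c / 2.79 GHz = 0.0935 m
βl = 2π·l/λ = 2π × 0.215 = 77.4°
tan(βl) = tan(77.4°) = 4.46
Z_in = Z_0·(Z_L + jZ_0·tanβl)/(Z_0 + jZ_L·tanβl)
     = 75·(246 + j334)/(75 + j1100)

Z_in ≈ 23.9 − j15.2 Ω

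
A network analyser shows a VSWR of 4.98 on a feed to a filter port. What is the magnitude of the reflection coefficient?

|Γ| ≈ 0.666

|Γ| = (S − 1)/(S + 1) = (4.98 − 1)/(4.98 + 1) = 3.98/5.98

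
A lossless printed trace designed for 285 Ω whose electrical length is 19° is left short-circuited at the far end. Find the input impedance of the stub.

Z_in ≈ +j98.1 Ω

tan(βl) = 0.344
For a short-circuited stub, Z_in = jZ_0·tan(βl)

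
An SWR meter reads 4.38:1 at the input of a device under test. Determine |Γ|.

|Γ| = (S − 1)/(S + 1) = (4.38 − 1)/(4.38 + 1) = 3.38/5.38

|Γ| ≈ 0.628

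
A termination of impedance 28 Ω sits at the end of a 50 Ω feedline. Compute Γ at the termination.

Γ = -0.282

Γ = (Z_L − Z_0)/(Z_L + Z_0) = (28 − 50)/(28 + 50) = -22/78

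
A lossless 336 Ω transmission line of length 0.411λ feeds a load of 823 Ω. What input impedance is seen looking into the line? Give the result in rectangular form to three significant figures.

Z_in ≈ 342 + j314 Ω

βl = 2π × 0.411 = 148°
tan(βl) = tan(148°) = -0.626
Z_in = Z_0·(Z_L + jZ_0·tanβl)/(Z_0 + jZ_L·tanβl)
     = 336·(823 − j210)/(336 − j515)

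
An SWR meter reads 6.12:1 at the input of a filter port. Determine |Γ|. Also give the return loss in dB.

|Γ| = (S − 1)/(S + 1) = (6.12 − 1)/(6.12 + 1) = 5.12/7.12
RL = −20·log₁₀|Γ| = −20·log₁₀(0.719)

|Γ| ≈ 0.719; return loss ≈ 2.86 dB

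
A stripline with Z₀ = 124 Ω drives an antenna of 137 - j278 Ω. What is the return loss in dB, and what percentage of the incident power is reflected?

Γ = (13 − j278)/(261 − j278), |Γ| = 0.73
RL = −20·log₁₀(0.73) = 2.74 dB
P_refl/P_inc = |Γ|² = 0.533

RL ≈ 2.74 dB; 53.3% of incident power reflected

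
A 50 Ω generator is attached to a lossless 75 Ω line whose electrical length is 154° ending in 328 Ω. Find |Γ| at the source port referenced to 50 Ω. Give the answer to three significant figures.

|Γ| ≈ 0.709

tan(βl) = -0.488
Z_in = Z_0·(Z_L + jZ_0·tanβl)/(Z_0 + jZ_L·tanβl) = 73.2 + j119 Ω
Γ_s = (Z_in − Z_s)/(Z_in + Z_s) = (23.2 + j119)/(123 + j119), |Γ_s| = 0.709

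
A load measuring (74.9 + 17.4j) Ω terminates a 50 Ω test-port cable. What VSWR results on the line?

VSWR ≈ 1.63

Γ = (Z_L − Z_0)/(Z_L + Z_0) = (24.9 + j17.4)/(124.9 + j17.4)
|Γ| = 30.4/126 = 0.241
VSWR = (1 + |Γ|)/(1 − |Γ|) = 1.24/0.759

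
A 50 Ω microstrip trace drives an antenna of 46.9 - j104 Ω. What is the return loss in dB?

RL ≈ 2.71 dB

Γ = (-3.1 − j104)/(96.9 − j104), |Γ| = 0.732
RL = −20·log₁₀|Γ| = −20·log₁₀(0.732)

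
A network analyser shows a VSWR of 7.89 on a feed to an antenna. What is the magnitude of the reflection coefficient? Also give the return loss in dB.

|Γ| ≈ 0.775; return loss ≈ 2.21 dB

|Γ| = (S − 1)/(S + 1) = (7.89 − 1)/(7.89 + 1) = 6.89/8.89
RL = −20·log₁₀|Γ| = −20·log₁₀(0.775)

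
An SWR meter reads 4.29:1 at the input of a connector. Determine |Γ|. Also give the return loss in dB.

|Γ| ≈ 0.622; return loss ≈ 4.13 dB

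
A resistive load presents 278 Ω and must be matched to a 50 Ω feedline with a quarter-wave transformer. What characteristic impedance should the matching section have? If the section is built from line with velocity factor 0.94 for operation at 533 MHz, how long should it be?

Z_qwt ≈ 118 Ω; length ≈ 13.2 cm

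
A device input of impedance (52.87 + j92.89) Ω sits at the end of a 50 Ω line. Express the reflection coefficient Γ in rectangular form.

Γ = (Z_L − Z_0)/(Z_L + Z_0) = (2.87 + j92.89)/(102.9 + j92.89)

Γ ≈ 0.465 + j0.484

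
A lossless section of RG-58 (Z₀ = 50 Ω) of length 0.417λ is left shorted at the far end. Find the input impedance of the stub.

βl = 2π × 0.417 = 150°
tan(βl) = -0.575
For a shorted stub, Z_in = jZ_0·tan(βl)

Z_in ≈ −j28.7 Ω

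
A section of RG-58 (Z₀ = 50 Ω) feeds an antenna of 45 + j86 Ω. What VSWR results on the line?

Γ = (Z_L − Z_0)/(Z_L + Z_0) = (-5 + j86)/(95 + j86)
|Γ| = 86.1/128 = 0.672
VSWR = (1 + |Γ|)/(1 − |Γ|) = 1.67/0.328

VSWR ≈ 5.1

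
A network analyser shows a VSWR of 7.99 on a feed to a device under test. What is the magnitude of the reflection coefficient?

|Γ| = (S − 1)/(S + 1) = (7.99 − 1)/(7.99 + 1) = 6.99/8.99

|Γ| ≈ 0.778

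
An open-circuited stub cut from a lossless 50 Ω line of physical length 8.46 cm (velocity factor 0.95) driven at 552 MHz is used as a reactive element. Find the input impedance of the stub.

Z_in ≈ −j30.1 Ω

λ = v/f = 0.95·c / 552 MHz = 0.516 m
βl = 2π·l/λ = 2π × 0.164 = 59°
tan(βl) = 1.66
For an open-circuited stub, Z_in = −jZ_0·cot(βl) = −jZ_0/tan(βl)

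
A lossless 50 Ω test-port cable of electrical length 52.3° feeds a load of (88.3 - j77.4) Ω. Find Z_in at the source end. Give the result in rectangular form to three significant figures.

Z_in ≈ 16.6 − j16.9 Ω

tan(βl) = tan(52.3°) = 1.29
Z_in = Z_0·(Z_L + jZ_0·tanβl)/(Z_0 + jZ_L·tanβl)
     = 50·(88.3 − j12.7)/(150 + j114)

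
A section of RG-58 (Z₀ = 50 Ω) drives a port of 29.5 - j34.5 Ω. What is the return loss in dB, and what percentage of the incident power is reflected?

Γ = (-20.5 − j34.5)/(79.5 − j34.5), |Γ| = 0.463
RL = −20·log₁₀(0.463) = 6.69 dB
P_refl/P_inc = |Γ|² = 0.214

RL ≈ 6.69 dB; 21.4% of incident power reflected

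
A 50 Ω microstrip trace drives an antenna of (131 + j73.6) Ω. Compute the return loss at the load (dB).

RL ≈ 5.03 dB

Γ = (81 + j73.6)/(181 + j73.6), |Γ| = 0.56
RL = −20·log₁₀|Γ| = −20·log₁₀(0.56)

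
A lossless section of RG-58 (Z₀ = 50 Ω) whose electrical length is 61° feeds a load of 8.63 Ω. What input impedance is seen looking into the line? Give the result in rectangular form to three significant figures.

Z_in ≈ 33.5 + j79.8 Ω

tan(βl) = tan(61°) = 1.8
Z_in = Z_0·(Z_L + jZ_0·tanβl)/(Z_0 + jZ_L·tanβl)
     = 50·(8.63 + j90.2)/(50 + j15.6)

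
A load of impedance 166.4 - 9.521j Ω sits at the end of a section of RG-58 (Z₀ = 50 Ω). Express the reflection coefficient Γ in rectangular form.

Γ = (Z_L − Z_0)/(Z_L + Z_0) = (116.4 − j9.521)/(216.4 − j9.521)

Γ ≈ 0.539 − j0.0203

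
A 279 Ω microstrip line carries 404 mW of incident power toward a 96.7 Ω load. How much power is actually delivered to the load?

Γ = (96.7 − 279)/(96.7 + 279) = -0.485
|Γ|² = 0.235
P_refl = |Γ|²·P_inc = 95.1 mW, P_del = (1 − |Γ|²)·P_inc = 309 mW

P_delivered ≈ 309 mW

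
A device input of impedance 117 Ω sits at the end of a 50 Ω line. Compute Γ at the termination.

Γ = (Z_L − Z_0)/(Z_L + Z_0) = (117 − 50)/(117 + 50) = 67/167

Γ = 0.401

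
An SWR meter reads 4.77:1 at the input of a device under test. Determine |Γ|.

|Γ| ≈ 0.653

|Γ| = (S − 1)/(S + 1) = (4.77 − 1)/(4.77 + 1) = 3.77/5.77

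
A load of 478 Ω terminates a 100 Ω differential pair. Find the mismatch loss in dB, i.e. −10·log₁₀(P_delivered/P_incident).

Γ = (478 − 100)/(478 + 100) = 0.654
|Γ|² = 0.428, so P_del/P_inc = 1 − |Γ|² = 0.572
ML = −10·log₁₀(1 − |Γ|²)

mismatch loss ≈ 2.42 dB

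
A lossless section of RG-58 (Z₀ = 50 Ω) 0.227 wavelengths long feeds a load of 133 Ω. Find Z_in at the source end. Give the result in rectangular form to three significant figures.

Z_in ≈ 19.1 − j6.23 Ω

βl = 2π × 0.227 = 81.7°
tan(βl) = tan(81.7°) = 6.87
Z_in = Z_0·(Z_L + jZ_0·tanβl)/(Z_0 + jZ_L·tanβl)
     = 50·(133 + j344)/(50 + j914)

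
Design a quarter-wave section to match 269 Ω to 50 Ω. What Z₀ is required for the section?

Z_qwt = √(Z_0·R_L) = √(50 × 269) = √13450

Z_qwt ≈ 116 Ω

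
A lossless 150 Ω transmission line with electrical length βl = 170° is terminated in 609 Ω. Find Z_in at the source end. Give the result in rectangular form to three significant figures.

Z_in ≈ 415 + j271 Ω

tan(βl) = tan(170°) = -0.176
Z_in = Z_0·(Z_L + jZ_0·tanβl)/(Z_0 + jZ_L·tanβl)
     = 150·(609 − j26.4)/(150 − j107)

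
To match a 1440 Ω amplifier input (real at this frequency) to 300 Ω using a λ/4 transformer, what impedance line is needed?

Z_qwt = √(Z_0·R_L) = √(300 × 1440) = √432000

Z_qwt ≈ 657 Ω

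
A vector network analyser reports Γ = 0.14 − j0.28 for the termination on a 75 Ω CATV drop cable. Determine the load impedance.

Z_L ≈ 82.7 − j51.3 Ω

Z_L = Z_0·(1 + Γ)/(1 − Γ) = 75·(1.14 − j0.28)/(0.86 + j0.28)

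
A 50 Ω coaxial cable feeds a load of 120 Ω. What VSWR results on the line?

Γ = (120 − 50)/(120 + 50) = 0.412
VSWR = (1 + 0.412)/(1 − 0.412)

VSWR ≈ 2.4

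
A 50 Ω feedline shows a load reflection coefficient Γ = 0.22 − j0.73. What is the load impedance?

Z_L ≈ 18.3 − j64 Ω

Z_L = Z_0·(1 + Γ)/(1 − Γ) = 50·(1.22 − j0.73)/(0.78 + j0.73)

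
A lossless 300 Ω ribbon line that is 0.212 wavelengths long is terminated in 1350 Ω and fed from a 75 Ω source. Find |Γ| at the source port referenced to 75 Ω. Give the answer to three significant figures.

|Γ| ≈ 0.431

βl = 2π × 0.212 = 76.3°
tan(βl) = 4.11
Z_in = Z_0·(Z_L + jZ_0·tanβl)/(Z_0 + jZ_L·tanβl) = 70.4 − j69.2 Ω
Γ_s = (Z_in − Z_s)/(Z_in + Z_s) = (-4.59 − j69.2)/(145 − j69.2), |Γ_s| = 0.431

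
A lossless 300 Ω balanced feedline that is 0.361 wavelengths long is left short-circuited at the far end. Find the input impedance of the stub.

Z_in ≈ −j358 Ω

βl = 2π × 0.361 = 130°
tan(βl) = -1.19
For a short-circuited stub, Z_in = jZ_0·tan(βl)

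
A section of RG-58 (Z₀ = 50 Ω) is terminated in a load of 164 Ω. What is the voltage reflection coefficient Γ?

Γ = (Z_L − Z_0)/(Z_L + Z_0) = (164 − 50)/(164 + 50) = 114/214

Γ = 0.533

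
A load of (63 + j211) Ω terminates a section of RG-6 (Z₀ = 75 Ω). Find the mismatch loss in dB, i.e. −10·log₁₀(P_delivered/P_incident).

Γ = (-12 + j211)/(138 + j211), |Γ| = 0.838
|Γ|² = 0.703, so P_del/P_inc = 1 − |Γ|² = 0.297
ML = −10·log₁₀(1 − |Γ|²)

mismatch loss ≈ 5.27 dB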